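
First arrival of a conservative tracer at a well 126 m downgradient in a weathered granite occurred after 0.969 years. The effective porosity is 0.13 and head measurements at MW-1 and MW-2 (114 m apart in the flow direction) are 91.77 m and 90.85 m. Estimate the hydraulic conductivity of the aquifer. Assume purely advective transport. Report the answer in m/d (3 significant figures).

5.74 m/d

Hydraulic gradient i = (91.77 − 90.85) / 114 = 0.92 / 114 = 0.008070
t = 0.969 years = 353.7 d
v = L / t = 126 / 353.7 = 0.3562 m/d
K = v · n / i = 0.3562 × 0.13 / 0.008070 = 5.74 m/d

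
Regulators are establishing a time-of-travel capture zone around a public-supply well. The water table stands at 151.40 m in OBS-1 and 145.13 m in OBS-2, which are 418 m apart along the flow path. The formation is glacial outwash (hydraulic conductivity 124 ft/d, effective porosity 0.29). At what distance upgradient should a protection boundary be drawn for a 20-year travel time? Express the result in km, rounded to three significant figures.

14.3 km

Hydraulic gradient i = (151.40 − 145.13) / 418 = 6.27 / 418 = 0.01500
K = 124 ft/d × 0.3048 = 37.80 m/d
Specific discharge q = 37.80 × 0.01500 = 0.5669 m/d
v_s = q/n_e = 0.5669/0.29 = 1.955 m/d
T = 20 yr × 365 = 7300 d
L = v × T = 1.955 × 7300 = 14270 m
   = 14.3 km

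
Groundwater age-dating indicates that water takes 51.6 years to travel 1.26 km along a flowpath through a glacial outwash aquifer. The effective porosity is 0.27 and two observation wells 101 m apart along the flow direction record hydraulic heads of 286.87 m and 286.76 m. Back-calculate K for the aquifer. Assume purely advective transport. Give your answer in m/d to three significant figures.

16.6 m/d

Hydraulic gradient i = (286.87 − 286.76) / 101 = 0.11 / 101 = 0.001089
t = 51.6 years = 18830 d
L = 1.26 km = 1260 m
v = L / t = 1260 / 18830 = 0.06690 m/d
K = v · n / i = 0.06690 × 0.27 / 0.001089 = 16.6 m/d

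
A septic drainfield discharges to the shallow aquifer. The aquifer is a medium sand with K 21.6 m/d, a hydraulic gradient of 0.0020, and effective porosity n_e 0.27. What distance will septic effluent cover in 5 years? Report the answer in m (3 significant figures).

Specific discharge q = 21.6 × 0.0020 = 0.04320 m/d
v_s = q/n_e = 0.04320/0.27 = 0.1600 m/d
T = 5 yr × 365 = 1825 d
L = v × T = 0.1600 × 1825 = 292.0 m

292 m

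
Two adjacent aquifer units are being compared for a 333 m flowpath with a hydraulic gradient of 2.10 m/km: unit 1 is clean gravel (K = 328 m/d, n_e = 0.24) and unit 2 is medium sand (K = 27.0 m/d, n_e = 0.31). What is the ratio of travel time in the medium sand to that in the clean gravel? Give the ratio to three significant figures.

Unit 1 (clean gravel): v = 328×0.0021/0.24 = 2.870 m/d, t = 333/2.870 = 116.0 d
Unit 2 (medium sand): v = 27.0×0.0021/0.31 = 0.1829 m/d, t = 333/0.1829 = 1821 d
t(medium sand) / t(clean gravel) = 1821/116.0 = 15.7

15.7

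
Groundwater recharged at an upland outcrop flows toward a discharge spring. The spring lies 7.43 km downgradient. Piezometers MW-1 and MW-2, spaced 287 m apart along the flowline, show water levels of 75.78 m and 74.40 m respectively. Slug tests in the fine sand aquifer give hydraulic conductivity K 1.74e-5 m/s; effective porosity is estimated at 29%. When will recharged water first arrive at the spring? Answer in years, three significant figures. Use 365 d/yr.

817 years

Hydraulic gradient i = (75.78 − 74.40) / 287 = 1.38 / 287 = 0.004808
K = 1.74e-5 m/s × 86400 s/d = 1.503 m/d
Darcy flux q = K·i = 1.503 × 0.004808 = 0.007229 m/d
v_s = q/n_e = 0.007229/0.29 = 0.02493 m/d
L = 7.43 km = 7430 m
t = L / v = 7430 / 0.02493 = 298100 d
   = 298100 / 365 = 817 yr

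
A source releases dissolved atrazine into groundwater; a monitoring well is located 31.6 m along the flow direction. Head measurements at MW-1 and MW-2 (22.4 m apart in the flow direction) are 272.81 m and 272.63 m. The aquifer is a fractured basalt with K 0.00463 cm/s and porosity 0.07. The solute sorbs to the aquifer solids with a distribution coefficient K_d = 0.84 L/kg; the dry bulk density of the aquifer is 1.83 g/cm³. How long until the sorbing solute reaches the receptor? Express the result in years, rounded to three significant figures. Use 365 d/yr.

Hydraulic gradient i = (272.81 − 272.63) / 22.4 = 0.18 / 22.4 = 0.008036
K = 0.00463 cm/s × 864 = 4.000 m/d
Specific discharge q = 4.000 × 0.008036 = 0.03215 m/d
v_s = q/n_e = 0.03215/0.07 = 0.4592 m/d
Retardation R = 1 + ρ_b·K_d/n = 1 + 1.83×0.84/0.07 = 22.96
Contaminant velocity v_c = v/R = 0.4592/22.96 = 0.02000 m/d
t = L/v_c = 31.6/0.02000 = 1580 d
   = 1580/365 = 4.33 yr

4.33 years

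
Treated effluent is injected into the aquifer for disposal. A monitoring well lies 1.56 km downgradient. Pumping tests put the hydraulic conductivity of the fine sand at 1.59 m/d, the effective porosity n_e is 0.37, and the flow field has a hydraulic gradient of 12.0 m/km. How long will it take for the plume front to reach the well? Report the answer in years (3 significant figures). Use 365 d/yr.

82.9 years

q = Ki = 1.59 × 0.012 = 0.01908 m/d
Average linear velocity = 0.01908 / 0.37 = 0.05157 m/d
L = 1.56 km = 1560 m
t = L / v = 1560 / 0.05157 = 30250 d
   = 30250 / 365 = 82.9 yr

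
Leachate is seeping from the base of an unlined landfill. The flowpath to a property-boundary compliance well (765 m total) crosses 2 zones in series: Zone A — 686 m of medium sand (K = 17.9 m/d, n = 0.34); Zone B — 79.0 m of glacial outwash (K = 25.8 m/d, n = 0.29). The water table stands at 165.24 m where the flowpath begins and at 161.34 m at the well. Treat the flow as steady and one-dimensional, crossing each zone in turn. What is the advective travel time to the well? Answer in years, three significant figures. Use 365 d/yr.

7.45 years

Total head drop ΔH = 165.24 − 161.34 = 3.90 m
Steady 1-D flow in series ⇒ the Darcy flux q is identical in every zone and the zone head losses add (resistances L/K in series).
Σ(L/K) = 686/17.9 + 79.0/25.8 = 38.32 + 3.062 = 41.39 d
q = ΔH / Σ(L/K) = 3.90 / 41.39 = 0.09423 m/d (same in every zone)
Zone A: v = q/n = 0.09423/0.34 = 0.2772 m/d → t_A = 686/0.2772 = 2475 d
Zone B: v = q/n = 0.09423/0.29 = 0.3249 m/d → t_B = 79.0/0.3249 = 243.1 d
Total t = 2475 + 243.1 = 2718 d
   = 2718 / 365 = 7.45 yr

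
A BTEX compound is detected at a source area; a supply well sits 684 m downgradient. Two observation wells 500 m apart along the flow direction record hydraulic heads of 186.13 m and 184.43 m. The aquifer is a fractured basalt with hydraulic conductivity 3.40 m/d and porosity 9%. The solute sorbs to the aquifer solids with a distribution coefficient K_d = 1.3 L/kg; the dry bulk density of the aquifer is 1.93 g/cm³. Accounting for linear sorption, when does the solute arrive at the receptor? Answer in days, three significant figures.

Hydraulic gradient i = (186.13 − 184.43) / 500 = 1.70 / 500 = 0.003400
Specific discharge q = 3.40 × 0.003400 = 0.01156 m/d
Average linear velocity = 0.01156 / 0.09 = 0.1284 m/d
Retardation R = 1 + ρ_b·K_d/n = 1 + 1.93×1.3/0.09 = 28.88
Contaminant velocity v_c = v/R = 0.1284/28.88 = 0.004448 m/d
t = L/v_c = 684/0.004448 = 153800 d

154000 days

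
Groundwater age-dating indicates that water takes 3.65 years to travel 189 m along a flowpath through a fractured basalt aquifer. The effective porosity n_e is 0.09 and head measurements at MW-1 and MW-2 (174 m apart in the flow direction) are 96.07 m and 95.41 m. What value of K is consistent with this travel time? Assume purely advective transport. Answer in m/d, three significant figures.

3.37 m/d

Hydraulic gradient i = (96.07 − 95.41) / 174 = 0.66 / 174 = 0.003793
t = 3.65 years = 1332 d
v = L / t = 189 / 1332 = 0.1419 m/d
K = v · n / i = 0.1419 × 0.09 / 0.003793 = 3.37 m/d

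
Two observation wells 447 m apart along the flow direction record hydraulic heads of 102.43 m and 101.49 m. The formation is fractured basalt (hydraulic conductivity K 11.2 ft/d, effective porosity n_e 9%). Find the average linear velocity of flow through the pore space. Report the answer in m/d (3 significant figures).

Hydraulic gradient i = (102.43 − 101.49) / 447 = 0.94 / 447 = 0.002103
K = 11.2 ft/d × 0.3048 = 3.414 m/d
Specific discharge q = 3.414 × 0.002103 = 0.007179 m/d
Average linear velocity = 0.007179 / 0.09 = 0.07976 m/d

0.0798 m/d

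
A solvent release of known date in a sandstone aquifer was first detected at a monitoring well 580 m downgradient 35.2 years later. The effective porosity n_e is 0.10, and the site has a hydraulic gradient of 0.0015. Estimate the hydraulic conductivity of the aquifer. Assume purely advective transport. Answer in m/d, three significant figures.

3.01 m/d

t = 35.2 years = 12850 d
v = L / t = 580 / 12850 = 0.04514 m/d
K = v · n / i = 0.04514 × 0.10 / 0.0015 = 3.01 m/d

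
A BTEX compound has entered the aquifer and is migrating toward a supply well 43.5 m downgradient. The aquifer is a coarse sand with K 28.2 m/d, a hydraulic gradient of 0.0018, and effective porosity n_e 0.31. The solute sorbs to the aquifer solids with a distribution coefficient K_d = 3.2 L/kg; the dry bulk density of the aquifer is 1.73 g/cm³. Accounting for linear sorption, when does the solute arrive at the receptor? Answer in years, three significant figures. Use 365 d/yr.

Darcy flux q = K·i = 28.2 × 0.0018 = 0.05076 m/d
v = Ki/n = 28.2·0.0018/0.31 = 0.1637 m/d
Retardation R = 1 + ρ_b·K_d/n = 1 + 1.73×3.2/0.31 = 18.86
Contaminant velocity v_c = v/R = 0.1637/18.86 = 0.008683 m/d
t = L/v_c = 43.5/0.008683 = 5010 d
   = 5010/365 = 13.7 yr

13.7 years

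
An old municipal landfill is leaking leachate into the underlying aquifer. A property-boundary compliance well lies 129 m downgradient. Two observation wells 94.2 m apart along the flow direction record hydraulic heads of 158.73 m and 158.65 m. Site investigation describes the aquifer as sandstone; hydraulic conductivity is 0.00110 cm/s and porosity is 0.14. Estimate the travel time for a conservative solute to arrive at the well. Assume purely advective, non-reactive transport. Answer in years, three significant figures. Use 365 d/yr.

Hydraulic gradient i = (158.73 − 158.65) / 94.2 = 0.08 / 94.2 = 8.493e-4
K = 0.00110 cm/s × 864 = 0.9504 m/d
Specific discharge q = 0.9504 × 8.493e-4 = 8.071e-4 m/d
v_s = q/n_e = 8.071e-4/0.14 = 0.005765 m/d
t = L / v = 129 / 0.005765 = 22380 d
   = 22380 / 365 = 61.3 yr

61.3 years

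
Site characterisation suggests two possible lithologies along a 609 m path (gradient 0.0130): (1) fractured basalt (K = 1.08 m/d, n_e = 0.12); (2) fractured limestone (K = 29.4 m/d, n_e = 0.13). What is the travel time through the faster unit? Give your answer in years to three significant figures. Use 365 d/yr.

Unit 1 (fractured basalt): v = 1.08×0.013/0.12 = 0.1170 m/d, t = 609/0.1170 = 5205 d
Unit 2 (fractured limestone): v = 29.4×0.013/0.13 = 2.940 m/d, t = 609/2.940 = 207.1 d
Faster: 207.1 d / 365 = 0.568 yr

0.568 years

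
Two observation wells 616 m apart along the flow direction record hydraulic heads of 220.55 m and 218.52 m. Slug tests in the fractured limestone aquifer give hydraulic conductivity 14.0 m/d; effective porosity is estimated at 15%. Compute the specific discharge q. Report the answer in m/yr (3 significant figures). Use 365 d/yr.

16.8 m/yr

Hydraulic gradient i = (220.55 − 218.52) / 616 = 2.03 / 616 = 0.003295
q = Ki = 14.0 × 0.003295 = 0.04614 m/d
   = 0.04614 × 365 = 16.8 m/yr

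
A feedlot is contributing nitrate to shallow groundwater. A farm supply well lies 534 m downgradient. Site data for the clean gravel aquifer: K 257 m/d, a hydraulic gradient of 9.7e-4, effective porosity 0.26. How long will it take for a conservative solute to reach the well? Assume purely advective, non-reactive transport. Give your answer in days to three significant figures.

q = Ki = 257 × 9.7e-4 = 0.2493 m/d
v = Ki/n = 257·9.7e-4/0.26 = 0.9588 m/d
t = L / v = 534 / 0.9588 = 556.9 d

557 days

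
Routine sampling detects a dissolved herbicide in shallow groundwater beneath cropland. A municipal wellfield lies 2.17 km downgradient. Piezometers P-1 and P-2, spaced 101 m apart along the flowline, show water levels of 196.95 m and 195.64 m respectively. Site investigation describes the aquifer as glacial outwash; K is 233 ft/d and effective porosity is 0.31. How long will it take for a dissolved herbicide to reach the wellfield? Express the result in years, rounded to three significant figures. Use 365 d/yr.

2.00 years

Hydraulic gradient i = (196.95 − 195.64) / 101 = 1.31 / 101 = 0.01297
K = 233 ft/d × 0.3048 = 71.02 m/d
q = Ki = 71.02 × 0.01297 = 0.9211 m/d
Seepage velocity v = q / n = 0.9211 / 0.31 = 2.971 m/d
L = 2.17 km = 2170 m
t = L / v = 2170 / 2.971 = 730.3 d
   = 730.3 / 365 = 2.00 yr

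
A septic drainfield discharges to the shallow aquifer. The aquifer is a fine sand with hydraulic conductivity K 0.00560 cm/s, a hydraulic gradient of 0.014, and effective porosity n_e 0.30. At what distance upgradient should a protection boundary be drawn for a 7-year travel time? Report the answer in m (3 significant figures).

K = 0.00560 cm/s × 864 = 4.838 m/d
Darcy flux q = K·i = 4.838 × 0.014 = 0.06774 m/d
Average linear velocity = 0.06774 / 0.30 = 0.2258 m/d
T = 7 yr × 365 = 2555 d
L = v × T = 0.2258 × 2555 = 576.9 m

577 m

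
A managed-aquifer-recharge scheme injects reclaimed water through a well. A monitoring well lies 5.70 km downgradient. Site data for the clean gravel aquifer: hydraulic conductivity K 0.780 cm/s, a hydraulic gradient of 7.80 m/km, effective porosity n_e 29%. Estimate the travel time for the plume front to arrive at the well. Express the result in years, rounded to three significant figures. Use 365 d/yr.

K = 0.780 cm/s × 864 = 673.9 m/d
Darcy flux q = K·i = 673.9 × 0.0078 = 5.257 m/d
Average linear velocity = 5.257 / 0.29 = 18.13 m/d
L = 5.70 km = 5700 m
t = L / v = 5700 / 18.13 = 314.5 d
   = 314.5 / 365 = 0.862 yr

0.862 years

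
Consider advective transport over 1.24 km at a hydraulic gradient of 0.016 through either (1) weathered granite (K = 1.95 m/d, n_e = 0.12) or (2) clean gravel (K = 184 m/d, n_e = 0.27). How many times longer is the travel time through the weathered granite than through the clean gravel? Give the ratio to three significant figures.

41.9

Unit 1 (weathered granite): v = 1.95×0.016/0.12 = 0.2600 m/d, t = 1240/0.2600 = 4769 d
Unit 2 (clean gravel): v = 184×0.016/0.27 = 10.90 m/d, t = 1240/10.90 = 113.7 d
t(weathered granite) / t(clean gravel) = 4769/113.7 = 41.9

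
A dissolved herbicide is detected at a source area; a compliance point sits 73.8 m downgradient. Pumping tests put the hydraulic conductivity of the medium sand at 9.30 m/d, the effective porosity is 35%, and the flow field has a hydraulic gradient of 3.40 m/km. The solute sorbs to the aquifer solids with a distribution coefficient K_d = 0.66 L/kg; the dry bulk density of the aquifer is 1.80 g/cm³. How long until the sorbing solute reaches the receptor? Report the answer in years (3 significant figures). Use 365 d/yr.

9.83 years

Specific discharge q = 9.30 × 0.0034 = 0.03162 m/d
v = Ki/n = 9.30·0.0034/0.35 = 0.09034 m/d
Retardation R = 1 + ρ_b·K_d/n = 1 + 1.80×0.66/0.35 = 4.394
Contaminant velocity v_c = v/R = 0.09034/4.394 = 0.02056 m/d
t = L/v_c = 73.8/0.02056 = 3590 d
   = 3590/365 = 9.83 yr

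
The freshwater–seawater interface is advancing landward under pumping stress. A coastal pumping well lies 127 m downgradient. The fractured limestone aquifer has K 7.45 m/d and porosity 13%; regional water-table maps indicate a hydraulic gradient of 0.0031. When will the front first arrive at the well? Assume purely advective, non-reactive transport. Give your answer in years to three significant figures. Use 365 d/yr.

1.96 years

Specific discharge q = 7.45 × 0.0031 = 0.02310 m/d
Average linear velocity = 0.02310 / 0.13 = 0.1777 m/d
t = L / v = 127 / 0.1777 = 714.9 d
   = 714.9 / 365 = 1.96 yr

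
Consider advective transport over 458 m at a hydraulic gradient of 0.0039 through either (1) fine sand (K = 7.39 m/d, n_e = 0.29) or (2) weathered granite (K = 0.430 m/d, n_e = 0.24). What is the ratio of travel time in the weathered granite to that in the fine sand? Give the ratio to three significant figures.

Unit 1 (fine sand): v = 7.39×0.0039/0.29 = 0.09938 m/d, t = 458/0.09938 = 4608 d
Unit 2 (weathered granite): v = 0.430×0.0039/0.24 = 0.006988 m/d, t = 458/0.006988 = 65550 d
t(weathered granite) / t(fine sand) = 65550/4608 = 14.2

14.2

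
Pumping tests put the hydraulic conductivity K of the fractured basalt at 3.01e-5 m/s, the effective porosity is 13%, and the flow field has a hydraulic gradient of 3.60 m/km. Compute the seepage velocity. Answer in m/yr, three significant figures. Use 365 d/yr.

K = 3.01e-5 m/s × 86400 s/d = 2.601 m/d
Darcy flux q = K·i = 2.601 × 0.0036 = 0.009362 m/d
Seepage velocity v = q / n = 0.009362 / 0.13 = 0.07202 m/d
   = 0.07202 × 365 = 26.3 m/yr

26.3 m/yr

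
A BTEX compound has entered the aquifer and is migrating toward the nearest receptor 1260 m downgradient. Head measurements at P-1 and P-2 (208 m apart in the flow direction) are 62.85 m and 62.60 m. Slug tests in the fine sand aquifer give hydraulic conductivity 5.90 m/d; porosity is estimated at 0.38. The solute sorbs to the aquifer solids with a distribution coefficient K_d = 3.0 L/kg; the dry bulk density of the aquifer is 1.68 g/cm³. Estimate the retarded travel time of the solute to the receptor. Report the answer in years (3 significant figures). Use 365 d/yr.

Hydraulic gradient i = (62.85 − 62.60) / 208 = 0.25 / 208 = 0.001202
Specific discharge q = 5.90 × 0.001202 = 0.007091 m/d
v = Ki/n = 5.90·0.001202/0.38 = 0.01866 m/d
Retardation R = 1 + ρ_b·K_d/n = 1 + 1.68×3.0/0.38 = 14.26
Contaminant velocity v_c = v/R = 0.01866/14.26 = 0.001308 m/d
t = L/v_c = 1260/0.001308 = 963000 d
   = 963000/365 = 2640 yr

2640 years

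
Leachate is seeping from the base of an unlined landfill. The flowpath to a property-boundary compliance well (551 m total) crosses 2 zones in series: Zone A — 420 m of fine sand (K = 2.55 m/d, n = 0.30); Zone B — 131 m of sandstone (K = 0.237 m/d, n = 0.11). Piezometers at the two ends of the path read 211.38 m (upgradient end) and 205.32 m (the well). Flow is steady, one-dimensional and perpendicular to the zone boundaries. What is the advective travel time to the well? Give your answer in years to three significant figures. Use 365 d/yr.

45.5 years

Total head drop ΔH = 211.38 − 205.32 = 6.06 m
Continuity: the same q passes through each zone, so ΔH = q·Σ(L_j/K_j) — the zones act as resistances in series.
Σ(L/K) = 420/2.55 + 131/0.237 = 164.7 + 552.7 = 717.4 d
q = ΔH / Σ(L/K) = 6.06 / 717.4 = 0.008447 m/d (same in every zone)
Zone A: v = q/n = 0.008447/0.30 = 0.02816 m/d → t_A = 420/0.02816 = 14920 d
Zone B: v = q/n = 0.008447/0.11 = 0.07679 m/d → t_B = 131/0.07679 = 1706 d
Total t = 14920 + 1706 = 16620 d
   = 16620 / 365 = 45.5 yr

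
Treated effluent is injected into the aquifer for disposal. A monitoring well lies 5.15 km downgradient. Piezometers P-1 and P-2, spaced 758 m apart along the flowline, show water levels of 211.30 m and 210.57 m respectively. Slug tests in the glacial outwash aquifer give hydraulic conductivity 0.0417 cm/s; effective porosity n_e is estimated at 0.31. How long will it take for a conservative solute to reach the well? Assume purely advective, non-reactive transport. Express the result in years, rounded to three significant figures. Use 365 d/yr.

126 years

Hydraulic gradient i = (211.30 − 210.57) / 758 = 0.73 / 758 = 9.631e-4
K = 0.0417 cm/s × 864 = 36.03 m/d
Specific discharge q = 36.03 × 9.631e-4 = 0.03470 m/d
Average linear velocity = 0.03470 / 0.31 = 0.1119 m/d
L = 5.15 km = 5150 m
t = L / v = 5150 / 0.1119 = 46010 d
   = 46010 / 365 = 126 yr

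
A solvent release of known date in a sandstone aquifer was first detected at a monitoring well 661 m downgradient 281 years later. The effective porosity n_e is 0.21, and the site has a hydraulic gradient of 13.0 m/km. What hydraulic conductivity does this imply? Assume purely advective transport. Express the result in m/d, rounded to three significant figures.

t = 281 years = 102600 d
v = L / t = 661 / 102600 = 0.006445 m/d
K = v · n / i = 0.006445 × 0.21 / 0.013 = 0.104 m/d

0.104 m/d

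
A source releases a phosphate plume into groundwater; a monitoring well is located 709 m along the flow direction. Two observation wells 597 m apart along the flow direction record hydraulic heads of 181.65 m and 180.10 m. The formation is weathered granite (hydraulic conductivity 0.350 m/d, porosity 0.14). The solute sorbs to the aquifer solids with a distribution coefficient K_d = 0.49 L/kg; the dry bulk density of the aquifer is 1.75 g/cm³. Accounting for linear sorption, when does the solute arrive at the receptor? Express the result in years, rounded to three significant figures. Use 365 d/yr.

2130 years

Hydraulic gradient i = (181.65 − 180.10) / 597 = 1.55 / 597 = 0.002596
Specific discharge q = 0.350 × 0.002596 = 9.087e-4 m/d
v = Ki/n = 0.350·0.002596/0.14 = 0.006491 m/d
Retardation R = 1 + ρ_b·K_d/n = 1 + 1.75×0.49/0.14 = 7.125
Contaminant velocity v_c = v/R = 0.006491/7.125 = 9.110e-4 m/d
t = L/v_c = 709/9.110e-4 = 778300 d
   = 778300/365 = 2130 yr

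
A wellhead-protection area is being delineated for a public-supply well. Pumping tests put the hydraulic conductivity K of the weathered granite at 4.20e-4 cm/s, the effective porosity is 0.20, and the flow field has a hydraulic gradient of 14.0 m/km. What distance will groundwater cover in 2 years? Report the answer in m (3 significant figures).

18.5 m

K = 4.20e-4 cm/s × 864 = 0.3629 m/d
Darcy flux q = K·i = 0.3629 × 0.014 = 0.005080 m/d
v = Ki/n = 0.3629·0.014/0.20 = 0.02540 m/d
T = 2 yr × 365 = 730 d
L = v × T = 0.02540 × 730 = 18.54 m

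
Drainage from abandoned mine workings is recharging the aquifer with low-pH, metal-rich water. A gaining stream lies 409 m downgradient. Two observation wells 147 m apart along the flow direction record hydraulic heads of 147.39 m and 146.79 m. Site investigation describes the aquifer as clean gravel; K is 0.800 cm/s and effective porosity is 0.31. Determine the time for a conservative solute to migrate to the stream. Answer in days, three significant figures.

Hydraulic gradient i = (147.39 − 146.79) / 147 = 0.60 / 147 = 0.004082
K = 0.800 cm/s × 864 = 691.2 m/d
Specific discharge q = 691.2 × 0.004082 = 2.821 m/d
v = Ki/n = 691.2·0.004082/0.31 = 9.101 m/d
t = L / v = 409 / 9.101 = 44.94 d

44.9 days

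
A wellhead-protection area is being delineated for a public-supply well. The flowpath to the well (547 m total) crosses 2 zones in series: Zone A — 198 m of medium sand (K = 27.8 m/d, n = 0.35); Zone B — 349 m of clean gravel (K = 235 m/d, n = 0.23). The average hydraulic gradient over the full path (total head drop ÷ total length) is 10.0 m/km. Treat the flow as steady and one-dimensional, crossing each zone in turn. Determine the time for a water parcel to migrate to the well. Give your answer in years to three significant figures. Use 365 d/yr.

Steady 1-D flow in series ⇒ the Darcy flux q is identical in every zone and the zone head losses add (resistances L/K in series).
Σ(L/K) = 198/27.8 + 349/235 = 7.122 + 1.485 = 8.607 d
K_eq = L_total / Σ(L/K) = 547 / 8.607 = 63.55 m/d
q = K_eq · i = 63.55 × 0.010 = 0.6355 m/d (same in every zone)
Zone A: v = q/n = 0.6355/0.35 = 1.816 m/d → t_A = 198/1.816 = 109.0 d
Zone B: v = q/n = 0.6355/0.23 = 2.763 m/d → t_B = 349/2.763 = 126.3 d
Total t = 109.0 + 126.3 = 235.4 d
   = 235.4 / 365 = 0.645 yr

0.645 years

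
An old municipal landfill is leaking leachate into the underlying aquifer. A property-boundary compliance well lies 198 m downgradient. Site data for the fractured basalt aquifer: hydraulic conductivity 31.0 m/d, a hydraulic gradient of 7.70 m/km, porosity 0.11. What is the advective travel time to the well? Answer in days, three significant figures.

q = Ki = 31.0 × 0.0077 = 0.2387 m/d
Seepage velocity v = q / n = 0.2387 / 0.11 = 2.170 m/d
t = L / v = 198 / 2.170 = 91.24 d

91.2 days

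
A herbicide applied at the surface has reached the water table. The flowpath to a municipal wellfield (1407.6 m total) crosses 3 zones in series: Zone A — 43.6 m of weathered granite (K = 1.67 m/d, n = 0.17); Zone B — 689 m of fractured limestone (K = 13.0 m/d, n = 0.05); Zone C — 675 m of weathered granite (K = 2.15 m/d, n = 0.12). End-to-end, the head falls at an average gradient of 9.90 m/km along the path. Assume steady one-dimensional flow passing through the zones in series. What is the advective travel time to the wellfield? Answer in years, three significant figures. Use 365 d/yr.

Steady 1-D flow in series ⇒ the Darcy flux q is identical in every zone and the zone head losses add (resistances L/K in series).
Σ(L/K) = 43.6/1.67 + 689/13.0 + 675/2.15 = 26.11 + 53.00 + 314.0 = 393.1 d
K_eq = L_total / Σ(L/K) = 1407.6 / 393.1 = 3.581 m/d
q = K_eq · i = 3.581 × 0.0099 = 0.03545 m/d (same in every zone)
Zone A: v = q/n = 0.03545/0.17 = 0.2085 m/d → t_A = 43.6/0.2085 = 209.1 d
Zone B: v = q/n = 0.03545/0.05 = 0.7091 m/d → t_B = 689/0.7091 = 971.7 d
Zone C: v = q/n = 0.03545/0.12 = 0.2954 m/d → t_C = 675/0.2954 = 2285 d
Total t = 209.1 + 971.7 + 2285 = 3465 d
   = 3465 / 365 = 9.49 yr

9.49 years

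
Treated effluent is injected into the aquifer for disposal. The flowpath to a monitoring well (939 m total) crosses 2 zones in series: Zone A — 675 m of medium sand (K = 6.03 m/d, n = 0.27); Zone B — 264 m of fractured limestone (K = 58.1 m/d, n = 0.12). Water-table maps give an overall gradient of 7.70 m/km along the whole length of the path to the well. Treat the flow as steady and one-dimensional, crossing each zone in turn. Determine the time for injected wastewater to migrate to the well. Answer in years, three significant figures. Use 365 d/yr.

For zones in series the flux q is common to all zones; the equivalent conductivity is the harmonic (thickness-weighted) mean, K_eq = L_total / Σ(L_j/K_j).
Σ(L/K) = 675/6.03 + 264/58.1 = 111.9 + 4.544 = 116.5 d
K_eq = L_total / Σ(L/K) = 939 / 116.5 = 8.061 m/d
q = K_eq · i = 8.061 × 0.0077 = 0.06207 m/d (same in every zone)
Zone A: v = q/n = 0.06207/0.27 = 0.2299 m/d → t_A = 675/0.2299 = 2936 d
Zone B: v = q/n = 0.06207/0.12 = 0.5173 m/d → t_B = 264/0.5173 = 510.4 d
Total t = 2936 + 510.4 = 3447 d
   = 3447 / 365 = 9.44 yr

9.44 years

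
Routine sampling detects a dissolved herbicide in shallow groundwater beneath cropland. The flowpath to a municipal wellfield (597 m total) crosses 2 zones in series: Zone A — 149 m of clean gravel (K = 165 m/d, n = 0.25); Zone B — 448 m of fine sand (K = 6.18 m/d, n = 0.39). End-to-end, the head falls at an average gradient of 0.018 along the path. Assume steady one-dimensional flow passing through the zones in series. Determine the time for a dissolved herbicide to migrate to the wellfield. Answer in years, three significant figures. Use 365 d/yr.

3.97 years

Continuity: the same q passes through each zone, so ΔH = q·Σ(L_j/K_j) — the zones act as resistances in series.
Σ(L/K) = 149/165 + 448/6.18 = 0.9030 + 72.49 = 73.39 d
K_eq = L_total / Σ(L/K) = 597 / 73.39 = 8.134 m/d
q = K_eq · i = 8.134 × 0.018 = 0.1464 m/d (same in every zone)
Zone A: v = q/n = 0.1464/0.25 = 0.5857 m/d → t_A = 149/0.5857 = 254.4 d
Zone B: v = q/n = 0.1464/0.39 = 0.3754 m/d → t_B = 448/0.3754 = 1193 d
Total t = 254.4 + 1193 = 1448 d
   = 1448 / 365 = 3.97 yr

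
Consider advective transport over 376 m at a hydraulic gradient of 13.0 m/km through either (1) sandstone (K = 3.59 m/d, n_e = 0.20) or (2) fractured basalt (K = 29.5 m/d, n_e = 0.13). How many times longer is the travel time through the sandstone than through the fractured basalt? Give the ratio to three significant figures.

Unit 1 (sandstone): v = 3.59×0.013/0.20 = 0.2333 m/d, t = 376/0.2333 = 1611 d
Unit 2 (fractured basalt): v = 29.5×0.013/0.13 = 2.950 m/d, t = 376/2.950 = 127.5 d
t(sandstone) / t(fractured basalt) = 1611/127.5 = 12.6

12.6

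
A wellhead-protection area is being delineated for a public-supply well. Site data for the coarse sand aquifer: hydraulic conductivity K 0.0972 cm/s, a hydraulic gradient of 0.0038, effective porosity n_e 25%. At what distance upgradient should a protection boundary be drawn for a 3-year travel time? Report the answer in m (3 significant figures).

1400 m

K = 0.0972 cm/s × 864 = 83.98 m/d
q = Ki = 83.98 × 0.0038 = 0.3191 m/d
v = Ki/n = 83.98·0.0038/0.25 = 1.277 m/d
T = 3 yr × 365 = 1095 d
L = v × T = 1.277 × 1095 = 1398 m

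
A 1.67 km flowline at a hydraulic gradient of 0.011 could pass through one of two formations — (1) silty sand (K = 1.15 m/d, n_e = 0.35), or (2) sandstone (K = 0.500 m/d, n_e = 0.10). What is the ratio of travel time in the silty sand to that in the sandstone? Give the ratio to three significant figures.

Unit 1 (silty sand): v = 1.15×0.011/0.35 = 0.03614 m/d, t = 1670/0.03614 = 46210 d
Unit 2 (sandstone): v = 0.500×0.011/0.10 = 0.05500 m/d, t = 1670/0.05500 = 30360 d
t(silty sand) / t(sandstone) = 46210/30360 = 1.52

1.52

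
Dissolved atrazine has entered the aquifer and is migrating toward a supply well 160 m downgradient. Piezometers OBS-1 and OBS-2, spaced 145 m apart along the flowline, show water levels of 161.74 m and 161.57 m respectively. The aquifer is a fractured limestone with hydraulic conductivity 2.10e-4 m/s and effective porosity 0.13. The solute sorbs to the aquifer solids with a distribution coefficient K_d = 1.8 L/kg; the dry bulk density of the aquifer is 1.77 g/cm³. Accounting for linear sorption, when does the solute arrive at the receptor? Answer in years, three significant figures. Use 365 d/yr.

68.3 years

Hydraulic gradient i = (161.74 − 161.57) / 145 = 0.17 / 145 = 0.001172
K = 2.10e-4 m/s × 86400 s/d = 18.14 m/d
q = Ki = 18.14 × 0.001172 = 0.02127 m/d
v = Ki/n = 18.14·0.001172/0.13 = 0.1636 m/d
Retardation R = 1 + ρ_b·K_d/n = 1 + 1.77×1.8/0.13 = 25.51
Contaminant velocity v_c = v/R = 0.1636/25.51 = 0.006415 m/d
t = L/v_c = 160/0.006415 = 24940 d
   = 24940/365 = 68.3 yr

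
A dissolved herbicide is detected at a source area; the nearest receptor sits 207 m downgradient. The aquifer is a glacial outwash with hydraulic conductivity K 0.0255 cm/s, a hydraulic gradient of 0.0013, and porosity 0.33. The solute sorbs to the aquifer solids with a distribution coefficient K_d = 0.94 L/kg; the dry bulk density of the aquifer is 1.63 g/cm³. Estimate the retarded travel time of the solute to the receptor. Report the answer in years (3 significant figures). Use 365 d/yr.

K = 0.0255 cm/s × 864 = 22.03 m/d
Darcy flux q = K·i = 22.03 × 0.0013 = 0.02864 m/d
v = Ki/n = 22.03·0.0013/0.33 = 0.08679 m/d
Retardation R = 1 + ρ_b·K_d/n = 1 + 1.63×0.94/0.33 = 5.643
Contaminant velocity v_c = v/R = 0.08679/5.643 = 0.01538 m/d
t = L/v_c = 207/0.01538 = 13460 d
   = 13460/365 = 36.9 yr

36.9 years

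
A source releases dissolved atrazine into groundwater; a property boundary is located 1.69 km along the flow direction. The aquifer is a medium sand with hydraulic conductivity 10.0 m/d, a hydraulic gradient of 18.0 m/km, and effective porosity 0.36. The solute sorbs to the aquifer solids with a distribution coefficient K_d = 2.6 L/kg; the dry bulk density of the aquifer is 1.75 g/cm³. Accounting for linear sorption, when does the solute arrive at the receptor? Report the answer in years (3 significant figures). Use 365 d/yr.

126 years

Specific discharge q = 10.0 × 0.018 = 0.1800 m/d
v = Ki/n = 10.0·0.018/0.36 = 0.5000 m/d
Retardation R = 1 + ρ_b·K_d/n = 1 + 1.75×2.6/0.36 = 13.64
Contaminant velocity v_c = v/R = 0.5000/13.64 = 0.03666 m/d
L = 1.69 km = 1690 m
t = L/v_c = 1690/0.03666 = 46100 d
   = 46100/365 = 126 yr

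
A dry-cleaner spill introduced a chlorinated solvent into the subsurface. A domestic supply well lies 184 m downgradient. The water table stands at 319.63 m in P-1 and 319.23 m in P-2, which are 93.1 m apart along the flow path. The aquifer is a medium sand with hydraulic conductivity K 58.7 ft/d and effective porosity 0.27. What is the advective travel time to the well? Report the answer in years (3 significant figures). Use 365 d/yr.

Hydraulic gradient i = (319.63 − 319.23) / 93.1 = 0.40 / 93.1 = 0.004296
K = 58.7 ft/d × 0.3048 = 17.89 m/d
Specific discharge q = 17.89 × 0.004296 = 0.07687 m/d
Seepage velocity v = q / n = 0.07687 / 0.27 = 0.2847 m/d
t = L / v = 184 / 0.2847 = 646.3 d
   = 646.3 / 365 = 1.77 yr

1.77 years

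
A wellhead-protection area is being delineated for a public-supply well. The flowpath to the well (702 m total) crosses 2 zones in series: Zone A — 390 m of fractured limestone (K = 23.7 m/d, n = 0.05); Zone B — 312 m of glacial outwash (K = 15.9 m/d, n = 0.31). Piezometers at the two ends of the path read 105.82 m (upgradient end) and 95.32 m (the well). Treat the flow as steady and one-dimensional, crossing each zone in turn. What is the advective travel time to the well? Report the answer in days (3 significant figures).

Total head drop ΔH = 105.82 − 95.32 = 10.50 m
Continuity: the same q passes through each zone, so ΔH = q·Σ(L_j/K_j) — the zones act as resistances in series.
Σ(L/K) = 390/23.7 + 312/15.9 = 16.46 + 19.62 = 36.08 d
q = ΔH / Σ(L/K) = 10.50 / 36.08 = 0.2910 m/d (same in every zone)
Zone A: v = q/n = 0.2910/0.05 = 5.821 m/d → t_A = 390/5.821 = 67.00 d
Zone B: v = q/n = 0.2910/0.31 = 0.9388 m/d → t_B = 312/0.9388 = 332.3 d
Total t = 67.00 + 332.3 = 399.3 d

399 days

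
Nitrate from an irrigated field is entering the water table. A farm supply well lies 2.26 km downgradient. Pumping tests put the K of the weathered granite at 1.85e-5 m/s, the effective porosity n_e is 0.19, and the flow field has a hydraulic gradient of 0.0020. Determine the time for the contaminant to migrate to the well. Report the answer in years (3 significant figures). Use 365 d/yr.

368 years

K = 1.85e-5 m/s × 86400 s/d = 1.598 m/d
q = Ki = 1.598 × 0.0020 = 0.003197 m/d
Average linear velocity = 0.003197 / 0.19 = 0.01683 m/d
L = 2.26 km = 2260 m
t = L / v = 2260 / 0.01683 = 134300 d
   = 134300 / 365 = 368 yr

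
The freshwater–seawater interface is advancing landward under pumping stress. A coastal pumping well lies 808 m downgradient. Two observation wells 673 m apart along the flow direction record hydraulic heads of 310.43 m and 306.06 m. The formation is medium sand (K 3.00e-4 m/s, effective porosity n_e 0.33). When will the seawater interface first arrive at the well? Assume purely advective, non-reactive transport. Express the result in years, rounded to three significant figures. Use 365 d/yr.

4.34 years

Hydraulic gradient i = (310.43 − 306.06) / 673 = 4.37 / 673 = 0.006493
K = 3.00e-4 m/s × 86400 s/d = 25.92 m/d
Specific discharge q = 25.92 × 0.006493 = 0.1683 m/d
Average linear velocity = 0.1683 / 0.33 = 0.5100 m/d
t = L / v = 808 / 0.5100 = 1584 d
   = 1584 / 365 = 4.34 yr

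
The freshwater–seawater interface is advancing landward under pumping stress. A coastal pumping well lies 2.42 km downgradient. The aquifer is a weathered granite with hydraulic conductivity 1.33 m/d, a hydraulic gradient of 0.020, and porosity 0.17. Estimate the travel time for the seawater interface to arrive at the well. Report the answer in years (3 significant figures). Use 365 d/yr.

42.4 years

Darcy flux q = K·i = 1.33 × 0.020 = 0.02660 m/d
v_s = q/n_e = 0.02660/0.17 = 0.1565 m/d
L = 2.42 km = 2420 m
t = L / v = 2420 / 0.1565 = 15470 d
   = 15470 / 365 = 42.4 yr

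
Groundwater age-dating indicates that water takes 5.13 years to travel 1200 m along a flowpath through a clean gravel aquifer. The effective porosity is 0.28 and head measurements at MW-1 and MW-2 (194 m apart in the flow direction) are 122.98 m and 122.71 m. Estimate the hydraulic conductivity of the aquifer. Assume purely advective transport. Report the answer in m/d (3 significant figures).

Hydraulic gradient i = (122.98 − 122.71) / 194 = 0.27 / 194 = 0.001392
t = 5.13 years = 1872 d
v = L / t = 1200 / 1872 = 0.6409 m/d
K = v · n / i = 0.6409 × 0.28 / 0.001392 = 129 m/d

129 m/d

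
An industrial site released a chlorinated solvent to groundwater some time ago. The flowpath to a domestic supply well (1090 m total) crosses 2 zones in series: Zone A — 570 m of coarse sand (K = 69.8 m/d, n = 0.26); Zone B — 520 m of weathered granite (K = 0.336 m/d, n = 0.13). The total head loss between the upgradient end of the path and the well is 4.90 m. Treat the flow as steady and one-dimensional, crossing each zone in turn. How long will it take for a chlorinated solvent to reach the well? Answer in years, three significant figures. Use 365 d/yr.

Steady 1-D flow in series ⇒ the Darcy flux q is identical in every zone and the zone head losses add (resistances L/K in series).
Σ(L/K) = 570/69.8 + 520/0.336 = 8.166 + 1548 = 1556 d
q = ΔH / Σ(L/K) = 4.90 / 1556 = 0.003150 m/d (same in every zone)
Zone A: v = q/n = 0.003150/0.26 = 0.01211 m/d → t_A = 570/0.01211 = 47050 d
Zone B: v = q/n = 0.003150/0.13 = 0.02423 m/d → t_B = 520/0.02423 = 21460 d
Total t = 47050 + 21460 = 68520 d
   = 68520 / 365 = 188 yr

188 years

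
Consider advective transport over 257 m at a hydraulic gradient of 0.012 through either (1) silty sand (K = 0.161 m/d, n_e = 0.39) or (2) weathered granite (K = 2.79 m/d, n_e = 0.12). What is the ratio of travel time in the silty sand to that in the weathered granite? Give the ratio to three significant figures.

56.3

Unit 1 (silty sand): v = 0.161×0.012/0.39 = 0.004954 m/d, t = 257/0.004954 = 51880 d
Unit 2 (weathered granite): v = 2.79×0.012/0.12 = 0.2790 m/d, t = 257/0.2790 = 921.1 d
t(silty sand) / t(weathered granite) = 51880/921.1 = 56.3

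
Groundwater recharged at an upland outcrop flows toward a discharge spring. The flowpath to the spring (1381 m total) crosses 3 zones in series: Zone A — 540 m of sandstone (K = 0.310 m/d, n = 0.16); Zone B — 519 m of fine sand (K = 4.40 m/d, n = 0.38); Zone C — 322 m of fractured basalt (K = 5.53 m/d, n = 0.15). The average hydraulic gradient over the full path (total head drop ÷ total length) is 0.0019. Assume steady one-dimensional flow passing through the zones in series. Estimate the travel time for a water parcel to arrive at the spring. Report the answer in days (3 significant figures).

Continuity: the same q passes through each zone, so ΔH = q·Σ(L_j/K_j) — the zones act as resistances in series.
Σ(L/K) = 540/0.310 + 519/4.40 + 322/5.53 = 1742 + 118.0 + 58.23 = 1918 d
K_eq = L_total / Σ(L/K) = 1381 / 1918 = 0.7200 m/d
q = K_eq · i = 0.7200 × 0.0019 = 0.001368 m/d (same in every zone)
Zone A: v = q/n = 0.001368/0.16 = 0.008550 m/d → t_A = 540/0.008550 = 63160 d
Zone B: v = q/n = 0.001368/0.38 = 0.003600 m/d → t_B = 519/0.003600 = 144200 d
Zone C: v = q/n = 0.001368/0.15 = 0.009120 m/d → t_C = 322/0.009120 = 35310 d
Total t = 63160 + 144200 + 35310 = 242600 d

243000 days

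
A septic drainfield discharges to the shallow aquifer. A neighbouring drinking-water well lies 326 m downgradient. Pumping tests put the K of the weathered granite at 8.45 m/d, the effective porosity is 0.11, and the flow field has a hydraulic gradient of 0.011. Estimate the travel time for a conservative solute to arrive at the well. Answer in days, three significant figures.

386 days

Darcy flux q = K·i = 8.45 × 0.011 = 0.09295 m/d
v_s = q/n_e = 0.09295/0.11 = 0.8450 m/d
t = L / v = 326 / 0.8450 = 385.8 d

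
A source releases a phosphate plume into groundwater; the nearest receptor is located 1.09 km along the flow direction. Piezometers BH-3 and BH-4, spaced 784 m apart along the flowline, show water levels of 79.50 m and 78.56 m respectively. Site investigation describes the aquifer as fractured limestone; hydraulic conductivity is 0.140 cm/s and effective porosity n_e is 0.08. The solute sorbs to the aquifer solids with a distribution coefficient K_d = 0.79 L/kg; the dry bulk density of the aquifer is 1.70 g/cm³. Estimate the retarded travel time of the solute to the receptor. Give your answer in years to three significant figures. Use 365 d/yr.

29.3 years

Hydraulic gradient i = (79.50 − 78.56) / 784 = 0.94 / 784 = 0.001199
K = 0.140 cm/s × 864 = 121.0 m/d
q = Ki = 121.0 × 0.001199 = 0.1450 m/d
v_s = q/n_e = 0.1450/0.08 = 1.813 m/d
Retardation R = 1 + ρ_b·K_d/n = 1 + 1.70×0.79/0.08 = 17.79
Contaminant velocity v_c = v/R = 1.813/17.79 = 0.1019 m/d
L = 1.09 km = 1090 m
t = L/v_c = 1090/0.1019 = 10690 d
   = 10690/365 = 29.3 yr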